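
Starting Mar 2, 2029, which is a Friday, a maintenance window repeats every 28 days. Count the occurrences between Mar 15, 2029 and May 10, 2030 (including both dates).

15

Occurrences land 28·i days after Mar 2, 2029 for i = 0, 1, 2, …
Mar 15, 2029 is 13 days after the start; 13 ÷ 28 = 0 remainder 13; since the remainder is 13, round up to i = 1. First occurrence in the window: #2 on Mar 30, 2029 (1×28 = 28 days in).
May 10, 2030 is 434 days after the start; 434 ÷ 28 = 15 remainder 14. Last occurrence in the window: #16 on Apr 26, 2030.
Occurrences #2 through #16: 15 in total.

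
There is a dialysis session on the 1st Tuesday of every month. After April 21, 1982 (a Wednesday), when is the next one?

May 4, 1982

April 1982 starts on a Thursday, so its 1st Tuesday is April 6, 1982 (5 days in).
That is not after April 21, 1982, so look at May 1982.
May 1982 starts on a Saturday, so its 1st Tuesday is May 4, 1982 (3 days in).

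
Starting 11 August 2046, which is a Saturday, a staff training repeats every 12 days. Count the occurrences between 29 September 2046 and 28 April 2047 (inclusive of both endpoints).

Occurrences land 12·i days after 11 August 2046 for i = 0, 1, 2, …
29 September 2046 is 49 days after the start; 49 ÷ 12 = 4 remainder 1; since the remainder is 1, round up to i = 5. First occurrence in the window: #6 on 10 October 2046 (5×12 = 60 days in).
28 April 2047 is 260 days after the start; 260 ÷ 12 = 21 remainder 8. Last occurrence in the window: #22 on 20 April 2047.
Occurrences #6 through #22: 17 in total.

17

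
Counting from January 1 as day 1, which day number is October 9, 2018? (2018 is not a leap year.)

Days in months before October: 31 + 28 + 31 + 30 + 31 + 30 + 31 + 31 + 30 = 273.
Plus 9 days into October → day 282.

282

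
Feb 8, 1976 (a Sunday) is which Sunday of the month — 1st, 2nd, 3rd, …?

2nd

Day 8 falls in week ⌈8/7⌉ of the month.
Days 1–7 hold the 1st Sunday, 8–14 the 2nd, 15–21 the 3rd, 22–28 the 4th, 29–31 the 5th.
8 is in the range for the 2nd.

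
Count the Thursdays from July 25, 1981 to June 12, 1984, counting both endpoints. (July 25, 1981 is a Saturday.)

July 25, 1981 is a Saturday; the first Thursday on or after it is July 30, 1981 (5 days later).
From July 30, 1981 to June 12, 1984: 154 + 365 + 365 + 164 = 1048 days (rest of 1981, 1982, 1983, to June 12, 1984 in 1984).
1048 ÷ 7 = 149 full weeks with remainder 5, so 149 more Thursdays after the first → 150.

150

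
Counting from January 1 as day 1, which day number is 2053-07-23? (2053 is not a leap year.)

204

Days in months before July: 31 + 28 + 31 + 30 + 31 + 30 = 181.
Plus 23 days into July → day 204.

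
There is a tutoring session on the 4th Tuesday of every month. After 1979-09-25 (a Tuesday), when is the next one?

1979-10-23

September 1979 starts on a Saturday; its first Tuesday is the 4th, so the 4th Tuesday is the 25th — 1979-09-25.
That is not after 1979-09-25, so look at October 1979.
October 1979 starts on a Monday; its first Tuesday is the 2nd, so the 4th Tuesday is the 23rd — 1979-10-23.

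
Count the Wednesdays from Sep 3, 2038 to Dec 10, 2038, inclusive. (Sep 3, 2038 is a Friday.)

14

Sep 3, 2038 is a Friday; the first Wednesday on or after it is Sep 8, 2038 (5 days later).
From Sep 8, 2038 to Dec 10, 2038: 22 + 31 + 30 + 10 = 93 days (rest of Sep, Oct, Nov, Dec).
93 ÷ 7 = 13 full weeks with remainder 2, so 13 more Wednesdays after the first → 14.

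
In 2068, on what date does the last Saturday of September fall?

September 2068 begins on a Saturday, so the first Saturday is September 1.
September 2068 has 30 days. Adding weeks: 1, 8, 15, 22, 29 — the last one ≤ 30 is the 29th.

29 September 2068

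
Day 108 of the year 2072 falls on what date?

January has 31 days (108 − 31 = 77 remain).
February has 29 days (77 − 29 = 48 remain).
March has 31 days (48 − 31 = 17 remain).
17 into April → April 17.

2072-04-17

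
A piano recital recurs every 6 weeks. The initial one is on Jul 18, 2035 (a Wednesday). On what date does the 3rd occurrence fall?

The 3rd occurrence is 2 intervals after the first: 2 × 42 = 84 days after Jul 18, 2035.
Jul has 31 days — 13 days to the end of Jul leaves 71.
Aug has 31 days (40 left).
Sep has 30 days (10 left).
10 days into Oct → Oct 10, 2035.

Oct 10, 2035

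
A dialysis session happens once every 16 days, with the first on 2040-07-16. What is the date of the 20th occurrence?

2041-05-16

The 20th occurrence is 19 intervals after the first: 19 × 16 = 304 days after 2040-07-16.
July has 31 days — 15 days to the end of July leaves 289.
August has 31 days (258 left).
September has 30 days (228 left).
October has 31 days (197 left).
November has 30 days (167 left).
December has 31 days (136 left).
January has 31 days (105 left).
February has 28 days (77 left).
March has 31 days (46 left).
April has 30 days (16 left).
16 days into May → 2041-05-16.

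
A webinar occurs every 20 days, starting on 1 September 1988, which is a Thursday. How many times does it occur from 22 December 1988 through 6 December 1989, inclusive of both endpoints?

18

Occurrences land 20·i days after 1 September 1988 for i = 0, 1, 2, …
22 December 1988 is 112 days after the start; 112 ÷ 20 = 5 remainder 12; since the remainder is 12, round up to i = 6. First occurrence in the window: #7 on 30 December 1988 (6×20 = 120 days in).
6 December 1989 is 461 days after the start; 461 ÷ 20 = 23 remainder 1. Last occurrence in the window: #24 on 5 December 1989.
Occurrences #7 through #24: 18 in total.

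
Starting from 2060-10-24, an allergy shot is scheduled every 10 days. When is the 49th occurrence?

2062-02-16

The 49th occurrence is 48 intervals after the first: 48 × 10 = 480 days after 2060-10-24.
October has 31 days — 7 days to the end of October leaves 473.
From end of October to end of 2060 is 61 days (412 left).
2061 has 365 days (47 left).
January has 31 days (16 left).
16 days into February → 2062-02-16.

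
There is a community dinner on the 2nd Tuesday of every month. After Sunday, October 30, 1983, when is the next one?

October 1983 starts on a Saturday; its first Tuesday is the 4th, so the 2nd Tuesday is the 11th — October 11, 1983.
That is not after October 30, 1983, so look at November 1983.
November 1983 starts on a Tuesday; its first Tuesday is the 1st, so the 2nd Tuesday is the 8th — November 8, 1983.

November 8, 1983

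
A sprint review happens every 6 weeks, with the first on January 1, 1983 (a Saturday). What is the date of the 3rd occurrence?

The 3rd occurrence is 2 intervals after the first: 2 × 42 = 84 days after January 1, 1983.
January has 31 days — 30 days to the end of January leaves 54.
February has 28 days (26 left).
26 days into March → March 26, 1983.

March 26, 1983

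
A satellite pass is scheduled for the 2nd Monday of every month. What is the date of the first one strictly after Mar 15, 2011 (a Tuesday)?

Mar 2011 starts on a Tuesday; its first Monday is the 7th, so the 2nd Monday is the 14th — Mar 14, 2011.
That is not after Mar 15, 2011, so look at Apr 2011.
Apr 2011 starts on a Friday; its first Monday is the 4th, so the 2nd Monday is the 11th — Apr 11, 2011.

Apr 11, 2011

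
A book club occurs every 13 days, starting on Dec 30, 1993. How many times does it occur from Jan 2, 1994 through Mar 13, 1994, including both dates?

Occurrences land 13·i days after Dec 30, 1993 for i = 0, 1, 2, …
Jan 2, 1994 is 3 days after the start; 3 ÷ 13 = 0 remainder 3; since the remainder is 3, round up to i = 1. First occurrence in the window: #2 on Jan 12, 1994 (1×13 = 13 days in).
Mar 13, 1994 is 73 days after the start; 73 ÷ 13 = 5 remainder 8. Last occurrence in the window: #6 on Mar 5, 1994.
Occurrences #2 through #6: 5 in total.

5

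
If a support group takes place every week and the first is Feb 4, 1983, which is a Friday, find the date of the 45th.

Dec 9, 1983

The 45th occurrence is 44 intervals after the first: 44 × 7 = 308 days after Feb 4, 1983.
Feb has 28 days — 24 days to the end of Feb leaves 284.
Mar has 31 days (253 left).
Apr has 30 days (223 left).
May has 31 days (192 left).
Jun has 30 days (162 left).
Jul has 31 days (131 left).
Aug has 31 days (100 left).
Sep has 30 days (70 left).
Oct has 31 days (39 left).
Nov has 30 days (9 left).
9 days into Dec → Dec 9, 1983.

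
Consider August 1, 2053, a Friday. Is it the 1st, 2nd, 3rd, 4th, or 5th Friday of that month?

Day 1 falls in week ⌈1/7⌉ of the month.
Days 1–7 hold the 1st Friday, 8–14 the 2nd, 15–21 the 3rd, 22–28 the 4th, 29–31 the 5th.
1 is in the range for the 1st.

1st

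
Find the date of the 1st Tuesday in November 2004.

The first Tuesday of November 2004 is November 2.

2004-11-02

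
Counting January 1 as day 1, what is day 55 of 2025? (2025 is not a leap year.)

January has 31 days (55 − 31 = 24 remain).
24 into February → February 24.

24 February 2025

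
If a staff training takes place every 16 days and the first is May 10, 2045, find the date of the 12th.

November 2, 2045

The 12th occurrence is 11 intervals after the first: 11 × 16 = 176 days after May 10, 2045.
May has 31 days — 21 days to the end of May leaves 155.
June has 30 days (125 left).
July has 31 days (94 left).
August has 31 days (63 left).
September has 30 days (33 left).
October has 31 days (2 left).
2 days into November → November 2, 2045.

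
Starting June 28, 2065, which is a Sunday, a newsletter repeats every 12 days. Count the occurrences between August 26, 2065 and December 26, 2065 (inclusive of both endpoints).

11

Occurrences land 12·i days after June 28, 2065 for i = 0, 1, 2, …
August 26, 2065 is 59 days after the start; 59 ÷ 12 = 4 remainder 11; since the remainder is 11, round up to i = 5. First occurrence in the window: #6 on August 27, 2065 (5×12 = 60 days in).
December 26, 2065 is 181 days after the start; 181 ÷ 12 = 15 remainder 1. Last occurrence in the window: #16 on December 25, 2065.
Occurrences #6 through #16: 11 in total.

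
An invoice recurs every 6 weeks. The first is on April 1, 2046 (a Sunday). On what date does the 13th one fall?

The 13th occurrence is 12 intervals after the first: 12 × 42 = 504 days after April 1, 2046.
April has 30 days — 29 days to the end of April leaves 475.
From end of April to end of 2046 is 245 days (230 left).
January has 31 days (199 left).
February has 28 days (171 left).
March has 31 days (140 left).
April has 30 days (110 left).
May has 31 days (79 left).
June has 30 days (49 left).
July has 31 days (18 left).
18 days into August → August 18, 2047.

August 18, 2047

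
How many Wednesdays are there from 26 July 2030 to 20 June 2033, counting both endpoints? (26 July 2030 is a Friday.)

151

26 July 2030 is a Friday; the first Wednesday on or after it is 31 July 2030 (5 days later).
From 31 July 2030 to 20 June 2033: 153 + 365 + 366 + 171 = 1055 days (rest of 2030, 2031, 2032, to 20 June 2033 in 2033).
1055 ÷ 7 = 150 full weeks with remainder 5, so 150 more Wednesdays after the first → 151.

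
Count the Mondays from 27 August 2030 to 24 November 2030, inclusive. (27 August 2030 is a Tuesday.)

12

27 August 2030 is a Tuesday; the first Monday on or after it is 2 September 2030 (6 days later).
From 2 September 2030 to 24 November 2030: 28 + 31 + 24 = 83 days (rest of September, October, November).
83 ÷ 7 = 11 full weeks with remainder 6, so 11 more Mondays after the first → 12.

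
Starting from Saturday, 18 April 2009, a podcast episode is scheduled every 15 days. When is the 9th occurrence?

16 August 2009

The 9th occurrence is 8 intervals after the first: 8 × 15 = 120 days after 18 April 2009.
April has 30 days — 12 days to the end of April leaves 108.
May has 31 days (77 left).
June has 30 days (47 left).
July has 31 days (16 left).
16 days into August → 16 August 2009.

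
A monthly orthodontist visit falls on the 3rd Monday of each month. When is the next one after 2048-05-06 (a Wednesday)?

May 2048 starts on a Friday; its first Monday is the 4th, so the 3rd Monday is the 18th — 2048-05-18.
2048-05-18 is after 2048-05-06, so that is the next one.

2048-05-18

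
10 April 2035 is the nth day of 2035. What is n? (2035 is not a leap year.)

100

Days in months before April: 31 + 28 + 31 = 90.
Plus 10 days into April → day 100.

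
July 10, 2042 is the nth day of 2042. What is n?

191

Days in months before July: 31 + 28 + 31 + 30 + 31 + 30 = 181.
Plus 10 days into July → day 191.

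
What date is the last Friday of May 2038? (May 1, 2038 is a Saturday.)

May 28, 2038

May 2038 begins on a Saturday, so the first Friday is May 7 (6 days later).
May 2038 has 31 days. Adding weeks: 7, 14, 21, 28 — the last one ≤ 31 is the 28th.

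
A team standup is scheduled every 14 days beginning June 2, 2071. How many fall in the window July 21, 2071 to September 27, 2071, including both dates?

Occurrences land 14·i days after June 2, 2071 for i = 0, 1, 2, …
July 21, 2071 is 49 days after the start; 49 ÷ 14 = 3 remainder 7; since the remainder is 7, round up to i = 4. First occurrence in the window: #5 on July 28, 2071 (4×14 = 56 days in).
September 27, 2071 is 117 days after the start; 117 ÷ 14 = 8 remainder 5. Last occurrence in the window: #9 on September 22, 2071.
Occurrences #5 through #9: 5 in total.

5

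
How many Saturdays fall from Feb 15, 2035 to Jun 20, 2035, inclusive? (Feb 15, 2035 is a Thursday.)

Feb 15, 2035 is a Thursday; the first Saturday on or after it is Feb 17, 2035 (2 days later).
From Feb 17, 2035 to Jun 20, 2035: 11 + 31 + 30 + 31 + 20 = 123 days (rest of Feb, Mar, Apr, May, Jun).
123 ÷ 7 = 17 full weeks with remainder 4, so 17 more Saturdays after the first → 18.

18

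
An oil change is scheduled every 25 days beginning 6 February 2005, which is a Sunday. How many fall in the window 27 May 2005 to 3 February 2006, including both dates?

Occurrences land 25·i days after 6 February 2005 for i = 0, 1, 2, …
27 May 2005 is 110 days after the start; 110 ÷ 25 = 4 remainder 10; since the remainder is 10, round up to i = 5. First occurrence in the window: #6 on 11 June 2005 (5×25 = 125 days in).
3 February 2006 is 362 days after the start; 362 ÷ 25 = 14 remainder 12. Last occurrence in the window: #15 on 22 January 2006.
Occurrences #6 through #15: 10 in total.

10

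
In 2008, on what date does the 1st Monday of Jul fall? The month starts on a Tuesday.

Jul 2008 begins on a Tuesday, so the first Monday is Jul 7 (6 days later).

Jul 7, 2008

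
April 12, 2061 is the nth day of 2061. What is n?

102

Days in months before April: 31 + 28 + 31 = 90.
Plus 12 days into April → day 102.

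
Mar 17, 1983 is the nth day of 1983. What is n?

76

Days in months before Mar: 31 + 28 = 59.
Plus 17 days into Mar → day 76.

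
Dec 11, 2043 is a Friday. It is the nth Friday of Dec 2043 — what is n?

2nd

Day 11 falls in week ⌈11/7⌉ of the month.
Days 1–7 hold the 1st Friday, 8–14 the 2nd, 15–21 the 3rd, 22–28 the 4th, 29–31 the 5th.
11 is in the range for the 2nd.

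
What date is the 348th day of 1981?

1981-12-14

January has 31 days (348 − 31 = 317 remain).
February has 28 days (317 − 28 = 289 remain).
March has 31 days (289 − 31 = 258 remain).
April has 30 days (258 − 30 = 228 remain).
May has 31 days (228 − 31 = 197 remain).
June has 30 days (197 − 30 = 167 remain).
July has 31 days (167 − 31 = 136 remain).
August has 31 days (136 − 31 = 105 remain).
September has 30 days (105 − 30 = 75 remain).
October has 31 days (75 − 31 = 44 remain).
November has 30 days (44 − 30 = 14 remain).
14 into December → December 14.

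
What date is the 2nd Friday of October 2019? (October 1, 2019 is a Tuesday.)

2019-10-11

October 2019 begins on a Tuesday, so the first Friday is October 4 (3 days later).
The 2nd Friday is 1 weeks later: 4 + 7 = 11.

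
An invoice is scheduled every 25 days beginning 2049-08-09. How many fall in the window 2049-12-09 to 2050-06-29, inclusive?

8

Occurrences land 25·i days after 2049-08-09 for i = 0, 1, 2, …
2049-12-09 is 122 days after the start; 122 ÷ 25 = 4 remainder 22; since the remainder is 22, round up to i = 5. First occurrence in the window: #6 on 2049-12-12 (5×25 = 125 days in).
2050-06-29 is 324 days after the start; 324 ÷ 25 = 12 remainder 24. Last occurrence in the window: #13 on 2050-06-05.
Occurrences #6 through #13: 8 in total.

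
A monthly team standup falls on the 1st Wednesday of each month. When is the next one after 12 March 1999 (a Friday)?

March 1999 starts on a Monday, so its 1st Wednesday is 3 March 1999 (2 days in).
That is not after 12 March 1999, so look at April 1999.
April 1999 starts on a Thursday, so its 1st Wednesday is 7 April 1999 (6 days in).

7 April 1999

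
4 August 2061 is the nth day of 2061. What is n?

Days in months before August: 31 + 28 + 31 + 30 + 31 + 30 + 31 = 212.
Plus 4 days into August → day 216.

216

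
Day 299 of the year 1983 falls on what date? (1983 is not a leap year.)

January has 31 days (299 − 31 = 268 remain).
February has 28 days (268 − 28 = 240 remain).
March has 31 days (240 − 31 = 209 remain).
April has 30 days (209 − 30 = 179 remain).
May has 31 days (179 − 31 = 148 remain).
June has 30 days (148 − 30 = 118 remain).
July has 31 days (118 − 31 = 87 remain).
August has 31 days (87 − 31 = 56 remain).
September has 30 days (56 − 30 = 26 remain).
26 into October → October 26.

26 October 1983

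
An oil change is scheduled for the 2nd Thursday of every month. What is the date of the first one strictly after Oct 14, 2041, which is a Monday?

Oct 2041 starts on a Tuesday; its first Thursday is the 3rd, so the 2nd Thursday is the 10th — Oct 10, 2041.
That is not after Oct 14, 2041, so look at Nov 2041.
Nov 2041 starts on a Friday; its first Thursday is the 7th, so the 2nd Thursday is the 14th — Nov 14, 2041.

Nov 14, 2041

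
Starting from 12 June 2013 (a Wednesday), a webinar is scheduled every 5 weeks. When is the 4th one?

The 4th occurrence is 3 intervals after the first: 3 × 35 = 105 days after 12 June 2013.
June has 30 days — 18 days to the end of June leaves 87.
July has 31 days (56 left).
August has 31 days (25 left).
25 days into September → 25 September 2013.

25 September 2013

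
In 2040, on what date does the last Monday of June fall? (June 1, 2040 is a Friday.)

June 25, 2040

June 2040 begins on a Friday, so the first Monday is June 4 (3 days later).
June 2040 has 30 days. Adding weeks: 4, 11, 18, 25 — the last one ≤ 30 is the 25th.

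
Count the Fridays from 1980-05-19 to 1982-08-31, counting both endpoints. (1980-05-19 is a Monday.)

119

1980-05-19 is a Monday; the first Friday on or after it is 1980-05-23 (4 days later).
From 1980-05-23 to 1982-08-31: 222 + 365 + 243 = 830 days (rest of 1980, 1981, to 1982-08-31 in 1982).
830 ÷ 7 = 118 full weeks with remainder 4, so 118 more Fridays after the first → 119.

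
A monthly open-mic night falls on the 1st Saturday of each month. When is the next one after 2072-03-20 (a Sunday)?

March 2072 starts on a Tuesday, so its 1st Saturday is 2072-03-05 (4 days in).
That is not after 2072-03-20, so look at April 2072.
April 2072 starts on a Friday, so its 1st Saturday is 2072-04-02 (1 day in).

2072-04-02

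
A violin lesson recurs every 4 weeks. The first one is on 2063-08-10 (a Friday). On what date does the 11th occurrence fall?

The 11th occurrence is 10 intervals after the first: 10 × 28 = 280 days after 2063-08-10.
August has 31 days — 21 days to the end of August leaves 259.
September has 30 days (229 left).
October has 31 days (198 left).
November has 30 days (168 left).
December has 31 days (137 left).
January has 31 days (106 left).
February has 29 days (77 left).
March has 31 days (46 left).
April has 30 days (16 left).
16 days into May → 2064-05-16.

2064-05-16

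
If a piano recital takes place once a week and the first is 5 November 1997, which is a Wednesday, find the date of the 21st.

25 March 1998

The 21st occurrence is 20 intervals after the first: 20 × 7 = 140 days after 5 November 1997.
November has 30 days — 25 days to the end of November leaves 115.
December has 31 days (84 left).
January has 31 days (53 left).
February has 28 days (25 left).
25 days into March → 25 March 1998.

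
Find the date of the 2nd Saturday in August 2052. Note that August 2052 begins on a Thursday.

August 10, 2052

August 2052 begins on a Thursday, so the first Saturday is August 3 (2 days later).
The 2nd Saturday is 1 weeks later: 3 + 7 = 10.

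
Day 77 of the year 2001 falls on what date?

Mar 18, 2001

Jan has 31 days (77 − 31 = 46 remain).
Feb has 28 days (46 − 28 = 18 remain).
18 into Mar → Mar 18.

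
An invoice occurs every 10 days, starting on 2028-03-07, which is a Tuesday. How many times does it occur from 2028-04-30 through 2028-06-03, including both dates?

3

Occurrences land 10·i days after 2028-03-07 for i = 0, 1, 2, …
2028-04-30 is 54 days after the start; 54 ÷ 10 = 5 remainder 4; since the remainder is 4, round up to i = 6. First occurrence in the window: #7 on 2028-05-06 (6×10 = 60 days in).
2028-06-03 is 88 days after the start; 88 ÷ 10 = 8 remainder 8. Last occurrence in the window: #9 on 2028-05-26.
Occurrences #7 through #9: 3 in total.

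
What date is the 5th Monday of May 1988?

May 1988 begins on a Sunday, so the first Monday is May 2 (1 day later).
The 5th Monday is 4 weeks later: 2 + 28 = 30.

30 May 1988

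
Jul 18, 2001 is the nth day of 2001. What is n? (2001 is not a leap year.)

199

Days in months before Jul: 31 + 28 + 31 + 30 + 31 + 30 = 181.
Plus 18 days into Jul → day 199.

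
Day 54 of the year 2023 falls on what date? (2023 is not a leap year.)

23 February 2023

January has 31 days (54 − 31 = 23 remain).
23 into February → February 23.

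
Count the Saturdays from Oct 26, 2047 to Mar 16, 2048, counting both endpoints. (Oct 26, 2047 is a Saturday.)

21

Oct 26, 2047 is a Saturday; the first Saturday on or after it is Oct 26, 2047.
From Oct 26, 2047 to Mar 16, 2048: 5 + 30 + 31 + 31 + 29 + 16 = 142 days (rest of Oct, Nov, Dec, Jan, Feb, Mar).
142 ÷ 7 = 20 full weeks with remainder 2, so 20 more Saturdays after the first → 21.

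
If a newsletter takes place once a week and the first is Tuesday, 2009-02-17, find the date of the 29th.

The 29th occurrence is 28 intervals after the first: 28 × 7 = 196 days after 2009-02-17.
February has 28 days — 11 days to the end of February leaves 185.
March has 31 days (154 left).
April has 30 days (124 left).
May has 31 days (93 left).
June has 30 days (63 left).
July has 31 days (32 left).
August has 31 days (1 left).
1 day into September → 2009-09-01.

2009-09-01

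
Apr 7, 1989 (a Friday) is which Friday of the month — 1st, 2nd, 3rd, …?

1st

Day 7 falls in week ⌈7/7⌉ of the month.
Days 1–7 hold the 1st Friday, 8–14 the 2nd, 15–21 the 3rd, 22–28 the 4th, 29–31 the 5th.
7 is in the range for the 1st.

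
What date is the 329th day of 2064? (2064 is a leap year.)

January has 31 days (329 − 31 = 298 remain).
February has 29 days (298 − 29 = 269 remain).
March has 31 days (269 − 31 = 238 remain).
April has 30 days (238 − 30 = 208 remain).
May has 31 days (208 − 31 = 177 remain).
June has 30 days (177 − 30 = 147 remain).
July has 31 days (147 − 31 = 116 remain).
August has 31 days (116 − 31 = 85 remain).
September has 30 days (85 − 30 = 55 remain).
October has 31 days (55 − 31 = 24 remain).
24 into November → November 24.

2064-11-24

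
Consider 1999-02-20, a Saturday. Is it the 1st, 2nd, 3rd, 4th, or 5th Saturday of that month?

3rd

Day 20 falls in week ⌈20/7⌉ of the month.
Days 1–7 hold the 1st Saturday, 8–14 the 2nd, 15–21 the 3rd, 22–28 the 4th, 29–31 the 5th.
20 is in the range for the 3rd.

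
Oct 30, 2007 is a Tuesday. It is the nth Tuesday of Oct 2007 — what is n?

5th

Day 30 falls in week ⌈30/7⌉ of the month.
Days 1–7 hold the 1st Tuesday, 8–14 the 2nd, 15–21 the 3rd, 22–28 the 4th, 29–31 the 5th.
30 is in the range for the 5th.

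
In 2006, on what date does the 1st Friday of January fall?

The first Friday of January 2006 is January 6.

January 6, 2006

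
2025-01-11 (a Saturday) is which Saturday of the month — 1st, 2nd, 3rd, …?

Day 11 falls in week ⌈11/7⌉ of the month.
Days 1–7 hold the 1st Saturday, 8–14 the 2nd, 15–21 the 3rd, 22–28 the 4th, 29–31 the 5th.
11 is in the range for the 2nd.

2nd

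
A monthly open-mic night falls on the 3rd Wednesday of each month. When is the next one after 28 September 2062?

18 October 2062

September 2062 starts on a Friday; its first Wednesday is the 6th, so the 3rd Wednesday is the 20th — 20 September 2062.
That is not after 28 September 2062, so look at October 2062.
October 2062 starts on a Sunday; its first Wednesday is the 4th, so the 3rd Wednesday is the 18th — 18 October 2062.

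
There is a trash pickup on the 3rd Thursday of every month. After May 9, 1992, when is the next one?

May 1992 starts on a Friday; its first Thursday is the 7th, so the 3rd Thursday is the 21st — May 21, 1992.
May 21, 1992 is after May 9, 1992, so that is the next one.

May 21, 1992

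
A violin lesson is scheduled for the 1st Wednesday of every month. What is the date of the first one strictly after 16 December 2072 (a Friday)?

December 2072 starts on a Thursday, so its 1st Wednesday is 7 December 2072 (6 days in).
That is not after 16 December 2072, so look at January 2073.
January 2073 starts on a Sunday, so its 1st Wednesday is 4 January 2073 (3 days in).

4 January 2073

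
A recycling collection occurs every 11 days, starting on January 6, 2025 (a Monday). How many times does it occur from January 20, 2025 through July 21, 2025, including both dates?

16

Occurrences land 11·i days after January 6, 2025 for i = 0, 1, 2, …
January 20, 2025 is 14 days after the start; 14 ÷ 11 = 1 remainder 3; since the remainder is 3, round up to i = 2. First occurrence in the window: #3 on January 28, 2025 (2×11 = 22 days in).
July 21, 2025 is 196 days after the start; 196 ÷ 11 = 17 remainder 9. Last occurrence in the window: #18 on July 12, 2025.
Occurrences #3 through #18: 16 in total.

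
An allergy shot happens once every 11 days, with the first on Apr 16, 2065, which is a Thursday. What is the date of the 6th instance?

The 6th occurrence is 5 intervals after the first: 5 × 11 = 55 days after Apr 16, 2065.
Apr has 30 days — 14 days to the end of Apr leaves 41.
May has 31 days (10 left).
10 days into Jun → Jun 10, 2065.

Jun 10, 2065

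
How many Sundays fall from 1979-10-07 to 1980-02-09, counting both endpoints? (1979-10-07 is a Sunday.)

18

1979-10-07 is a Sunday; the first Sunday on or after it is 1979-10-07.
From 1979-10-07 to 1980-02-09: 24 + 30 + 31 + 31 + 9 = 125 days (rest of October, November, December, January, February).
125 ÷ 7 = 17 full weeks with remainder 6, so 17 more Sundays after the first → 18.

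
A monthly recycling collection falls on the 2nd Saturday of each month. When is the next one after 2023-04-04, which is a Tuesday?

April 2023 starts on a Saturday; its first Saturday is the 1st, so the 2nd Saturday is the 8th — 2023-04-08.
2023-04-08 is after 2023-04-04, so that is the next one.

2023-04-08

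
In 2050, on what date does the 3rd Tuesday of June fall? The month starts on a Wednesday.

June 2050 begins on a Wednesday, so the first Tuesday is June 7 (6 days later).
The 3rd Tuesday is 2 weeks later: 7 + 14 = 21.

June 21, 2050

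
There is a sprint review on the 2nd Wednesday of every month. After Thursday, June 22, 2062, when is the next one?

July 12, 2062

June 2062 starts on a Thursday; its first Wednesday is the 7th, so the 2nd Wednesday is the 14th — June 14, 2062.
That is not after June 22, 2062, so look at July 2062.
July 2062 starts on a Saturday; its first Wednesday is the 5th, so the 2nd Wednesday is the 12th — July 12, 2062.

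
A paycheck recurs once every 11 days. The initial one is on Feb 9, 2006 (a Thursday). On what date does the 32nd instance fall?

The 32nd occurrence is 31 intervals after the first: 31 × 11 = 341 days after Feb 9, 2006.
Feb has 28 days — 19 days to the end of Feb leaves 322.
Mar has 31 days (291 left).
Apr has 30 days (261 left).
May has 31 days (230 left).
Jun has 30 days (200 left).
Jul has 31 days (169 left).
Aug has 31 days (138 left).
Sep has 30 days (108 left).
Oct has 31 days (77 left).
Nov has 30 days (47 left).
Dec has 31 days (16 left).
16 days into Jan → Jan 16, 2007.

Jan 16, 2007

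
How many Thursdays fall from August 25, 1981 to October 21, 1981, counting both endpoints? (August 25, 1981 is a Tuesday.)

8

August 25, 1981 is a Tuesday; the first Thursday on or after it is August 27, 1981 (2 days later).
From August 27, 1981 to October 21, 1981: 4 + 30 + 21 = 55 days (rest of August, September, October).
55 ÷ 7 = 7 full weeks with remainder 6, so 7 more Thursdays after the first → 8.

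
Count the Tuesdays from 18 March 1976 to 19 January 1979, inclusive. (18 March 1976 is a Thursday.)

148

18 March 1976 is a Thursday; the first Tuesday on or after it is 23 March 1976 (5 days later).
From 23 March 1976 to 19 January 1979: 283 + 365 + 365 + 19 = 1032 days (rest of 1976, 1977, 1978, to 19 January 1979 in 1979).
1032 ÷ 7 = 147 full weeks with remainder 3, so 147 more Tuesdays after the first → 148.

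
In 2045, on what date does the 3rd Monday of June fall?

June 2045 begins on a Thursday, so the first Monday is June 5 (4 days later).
The 3rd Monday is 2 weeks later: 5 + 14 = 19.

2045-06-19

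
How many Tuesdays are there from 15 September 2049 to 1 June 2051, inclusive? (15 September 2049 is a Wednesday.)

15 September 2049 is a Wednesday; the first Tuesday on or after it is 21 September 2049 (6 days later).
From 21 September 2049 to 1 June 2051: 101 + 365 + 152 = 618 days (rest of 2049, 2050, to 1 June 2051 in 2051).
618 ÷ 7 = 88 full weeks with remainder 2, so 88 more Tuesdays after the first → 89.

89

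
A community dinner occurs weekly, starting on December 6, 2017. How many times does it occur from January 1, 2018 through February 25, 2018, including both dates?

8

Occurrences land 7·i days after December 6, 2017 for i = 0, 1, 2, …
January 1, 2018 is 26 days after the start; 26 ÷ 7 = 3 remainder 5; since the remainder is 5, round up to i = 4. First occurrence in the window: #5 on January 3, 2018 (4×7 = 28 days in).
February 25, 2018 is 81 days after the start; 81 ÷ 7 = 11 remainder 4. Last occurrence in the window: #12 on February 21, 2018.
Occurrences #5 through #12: 8 in total.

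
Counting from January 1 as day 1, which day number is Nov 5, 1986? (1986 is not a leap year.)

Days in months before Nov: 31 + 28 + 31 + 30 + 31 + 30 + 31 + 31 + 30 + 31 = 304.
Plus 5 days into Nov → day 309.

309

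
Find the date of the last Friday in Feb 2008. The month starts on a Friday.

Feb 2008 begins on a Friday, so the first Friday is Feb 1.
Feb 2008 has 29 days. Adding weeks: 1, 8, 15, 22, 29 — the last one ≤ 29 is the 29th.

Feb 29, 2008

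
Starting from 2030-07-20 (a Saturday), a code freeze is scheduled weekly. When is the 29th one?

2031-02-01

The 29th occurrence is 28 intervals after the first: 28 × 7 = 196 days after 2030-07-20.
July has 31 days — 11 days to the end of July leaves 185.
August has 31 days (154 left).
September has 30 days (124 left).
October has 31 days (93 left).
November has 30 days (63 left).
December has 31 days (32 left).
January has 31 days (1 left).
1 day into February → 2031-02-01.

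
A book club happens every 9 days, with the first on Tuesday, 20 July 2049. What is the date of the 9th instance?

30 September 2049

The 9th occurrence is 8 intervals after the first: 8 × 9 = 72 days after 20 July 2049.
July has 31 days — 11 days to the end of July leaves 61.
August has 31 days (30 left).
30 days into September → 30 September 2049.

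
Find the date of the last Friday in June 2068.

June 2068 begins on a Friday, so the first Friday is June 1.
June 2068 has 30 days. Adding weeks: 1, 8, 15, 22, 29 — the last one ≤ 30 is the 29th.

29 June 2068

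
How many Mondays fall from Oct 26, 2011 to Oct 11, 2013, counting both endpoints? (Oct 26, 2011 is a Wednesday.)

Oct 26, 2011 is a Wednesday; the first Monday on or after it is Oct 31, 2011 (5 days later).
From Oct 31, 2011 to Oct 11, 2013: 61 + 366 + 284 = 711 days (rest of 2011, 2012, to Oct 11, 2013 in 2013).
711 ÷ 7 = 101 full weeks with remainder 4, so 101 more Mondays after the first → 102.

102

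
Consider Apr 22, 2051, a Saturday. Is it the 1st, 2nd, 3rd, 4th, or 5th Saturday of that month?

Day 22 falls in week ⌈22/7⌉ of the month.
Days 1–7 hold the 1st Saturday, 8–14 the 2nd, 15–21 the 3rd, 22–28 the 4th, 29–31 the 5th.
22 is in the range for the 4th.

4th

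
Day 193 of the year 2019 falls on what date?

2019-07-12

January has 31 days (193 − 31 = 162 remain).
February has 28 days (162 − 28 = 134 remain).
March has 31 days (134 − 31 = 103 remain).
April has 30 days (103 − 30 = 73 remain).
May has 31 days (73 − 31 = 42 remain).
June has 30 days (42 − 30 = 12 remain).
12 into July → July 12.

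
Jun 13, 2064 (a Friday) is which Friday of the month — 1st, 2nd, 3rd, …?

2nd

Day 13 falls in week ⌈13/7⌉ of the month.
Days 1–7 hold the 1st Friday, 8–14 the 2nd, 15–21 the 3rd, 22–28 the 4th, 29–31 the 5th.
13 is in the range for the 2nd.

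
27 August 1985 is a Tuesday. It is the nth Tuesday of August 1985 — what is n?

4th

Day 27 falls in week ⌈27/7⌉ of the month.
Days 1–7 hold the 1st Tuesday, 8–14 the 2nd, 15–21 the 3rd, 22–28 the 4th, 29–31 the 5th.
27 is in the range for the 4th.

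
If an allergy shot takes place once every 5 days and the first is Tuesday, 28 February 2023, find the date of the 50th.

The 50th occurrence is 49 intervals after the first: 49 × 5 = 245 days after 28 February 2023.
February has 28 days — 0 days to the end of February leaves 245.
March has 31 days (214 left).
April has 30 days (184 left).
May has 31 days (153 left).
June has 30 days (123 left).
July has 31 days (92 left).
August has 31 days (61 left).
September has 30 days (31 left).
31 days into October → 31 October 2023.

31 October 2023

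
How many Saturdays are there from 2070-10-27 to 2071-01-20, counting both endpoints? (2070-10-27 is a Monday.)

2070-10-27 is a Monday; the first Saturday on or after it is 2070-11-01 (5 days later).
From 2070-11-01 to 2071-01-20: 29 + 31 + 20 = 80 days (rest of November, December, January).
80 ÷ 7 = 11 full weeks with remainder 3, so 11 more Saturdays after the first → 12.

12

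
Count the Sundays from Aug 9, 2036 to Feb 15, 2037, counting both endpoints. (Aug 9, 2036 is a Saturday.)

28

Aug 9, 2036 is a Saturday; the first Sunday on or after it is Aug 10, 2036 (1 day later).
From Aug 10, 2036 to Feb 15, 2037: 21 + 30 + 31 + 30 + 31 + 31 + 15 = 189 days (rest of Aug, Sep, Oct, Nov, Dec, Jan, Feb).
189 ÷ 7 = 27 full weeks with remainder 0, so 27 more Sundays after the first → 28.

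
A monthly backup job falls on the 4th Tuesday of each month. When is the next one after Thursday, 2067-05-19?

2067-05-24

May 2067 starts on a Sunday; its first Tuesday is the 3rd, so the 4th Tuesday is the 24th — 2067-05-24.
2067-05-24 is after 2067-05-19, so that is the next one.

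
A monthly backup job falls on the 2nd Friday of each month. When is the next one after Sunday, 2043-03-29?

2043-04-10

March 2043 starts on a Sunday; its first Friday is the 6th, so the 2nd Friday is the 13th — 2043-03-13.
That is not after 2043-03-29, so look at April 2043.
April 2043 starts on a Wednesday; its first Friday is the 3rd, so the 2nd Friday is the 10th — 2043-04-10.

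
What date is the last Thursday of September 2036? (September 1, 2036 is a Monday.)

2036-09-25

September 2036 begins on a Monday, so the first Thursday is September 4 (3 days later).
September 2036 has 30 days. Adding weeks: 4, 11, 18, 25 — the last one ≤ 30 is the 25th.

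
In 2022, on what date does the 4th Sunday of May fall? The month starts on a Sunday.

May 2022 begins on a Sunday, so the first Sunday is May 1.
The 4th Sunday is 3 weeks later: 1 + 21 = 22.

22 May 2022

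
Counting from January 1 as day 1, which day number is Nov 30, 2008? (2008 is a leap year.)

Days in months before Nov: 31 + 29 + 31 + 30 + 31 + 30 + 31 + 31 + 30 + 31 = 305.
Plus 30 days into Nov → day 335.

335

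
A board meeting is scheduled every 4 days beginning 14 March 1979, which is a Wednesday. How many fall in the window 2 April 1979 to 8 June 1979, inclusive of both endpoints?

17

Occurrences land 4·i days after 14 March 1979 for i = 0, 1, 2, …
2 April 1979 is 19 days after the start; 19 ÷ 4 = 4 remainder 3; since the remainder is 3, round up to i = 5. First occurrence in the window: #6 on 3 April 1979 (5×4 = 20 days in).
8 June 1979 is 86 days after the start; 86 ÷ 4 = 21 remainder 2. Last occurrence in the window: #22 on 6 June 1979.
Occurrences #6 through #22: 17 in total.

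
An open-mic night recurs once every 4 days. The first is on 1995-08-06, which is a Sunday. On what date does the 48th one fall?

The 48th occurrence is 47 intervals after the first: 47 × 4 = 188 days after 1995-08-06.
August has 31 days — 25 days to the end of August leaves 163.
September has 30 days (133 left).
October has 31 days (102 left).
November has 30 days (72 left).
December has 31 days (41 left).
January has 31 days (10 left).
10 days into February → 1996-02-10.

1996-02-10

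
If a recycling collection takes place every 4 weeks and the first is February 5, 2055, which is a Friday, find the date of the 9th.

September 17, 2055

The 9th occurrence is 8 intervals after the first: 8 × 28 = 224 days after February 5, 2055.
February has 28 days — 23 days to the end of February leaves 201.
March has 31 days (170 left).
April has 30 days (140 left).
May has 31 days (109 left).
June has 30 days (79 left).
July has 31 days (48 left).
August has 31 days (17 left).
17 days into September → September 17, 2055.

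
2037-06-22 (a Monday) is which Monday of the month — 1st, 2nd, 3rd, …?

4th

Day 22 falls in week ⌈22/7⌉ of the month.
Days 1–7 hold the 1st Monday, 8–14 the 2nd, 15–21 the 3rd, 22–28 the 4th, 29–31 the 5th.
22 is in the range for the 4th.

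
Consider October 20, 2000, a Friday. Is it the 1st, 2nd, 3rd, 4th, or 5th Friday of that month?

Day 20 falls in week ⌈20/7⌉ of the month.
Days 1–7 hold the 1st Friday, 8–14 the 2nd, 15–21 the 3rd, 22–28 the 4th, 29–31 the 5th.
20 is in the range for the 3rd.

3rd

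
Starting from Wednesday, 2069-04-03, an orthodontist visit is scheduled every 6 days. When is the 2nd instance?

2069-04-09

The 2nd occurrence is 1 interval after the first: 1 × 6 = 6 days after 2069-04-03.
6 days later is 2069-04-09.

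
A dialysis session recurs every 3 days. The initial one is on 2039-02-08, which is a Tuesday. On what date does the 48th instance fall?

2039-06-29

The 48th occurrence is 47 intervals after the first: 47 × 3 = 141 days after 2039-02-08.
February has 28 days — 20 days to the end of February leaves 121.
March has 31 days (90 left).
April has 30 days (60 left).
May has 31 days (29 left).
29 days into June → 2039-06-29.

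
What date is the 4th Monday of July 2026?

The first Monday of July 2026 is July 6.
The 4th Monday is 3 weeks later: 6 + 21 = 27.

2026-07-27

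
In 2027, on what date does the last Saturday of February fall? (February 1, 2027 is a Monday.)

27 February 2027

February 2027 begins on a Monday, so the first Saturday is February 6 (5 days later).
February 2027 has 28 days. Adding weeks: 6, 13, 20, 27 — the last one ≤ 28 is the 27th.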